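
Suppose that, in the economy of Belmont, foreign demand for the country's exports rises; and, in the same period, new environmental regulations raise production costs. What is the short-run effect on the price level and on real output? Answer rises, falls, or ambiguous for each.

Price level: rises; output: ambiguous

The first event is a positive demand shock: AD shifts right, which by itself pushes P up and Y up.
The second is an adverse supply shock: SRAS shifts left, which by itself pushes P up and Y down.
Both shocks push P up, so P rises. The two shocks push Y in opposite directions, so the effect on Y is ambiguous.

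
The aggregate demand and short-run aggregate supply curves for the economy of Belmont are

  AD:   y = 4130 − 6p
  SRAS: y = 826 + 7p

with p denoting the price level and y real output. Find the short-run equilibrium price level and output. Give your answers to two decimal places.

p = 254.15, y = 2605.08

Set AD = SRAS: 4130 − 6p = 826 + 7p, so 3304 = 13p and p = 254.15.
Substituting into AD, y = 4130 − 6p = 2605.08.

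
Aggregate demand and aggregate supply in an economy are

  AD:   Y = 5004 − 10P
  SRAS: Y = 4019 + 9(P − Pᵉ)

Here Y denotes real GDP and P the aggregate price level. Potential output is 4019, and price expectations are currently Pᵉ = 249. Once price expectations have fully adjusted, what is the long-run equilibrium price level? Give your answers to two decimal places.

Long-run P = 98.50

Short run: with Pᵉ = 249, SRAS is Y = 1778 + 9P. Setting AD = SRAS gives 3226 = 19P, so P = 169.79 and Y = 5004 − 10P = 3306.11.
Output 3306.11 is below potential 4019, so over time expected prices fall and SRAS shifts right until Y returns to 4019.
Long run: Y = 4019 on the AD curve gives 4019 = 5004 − 10P, so P = 98.50.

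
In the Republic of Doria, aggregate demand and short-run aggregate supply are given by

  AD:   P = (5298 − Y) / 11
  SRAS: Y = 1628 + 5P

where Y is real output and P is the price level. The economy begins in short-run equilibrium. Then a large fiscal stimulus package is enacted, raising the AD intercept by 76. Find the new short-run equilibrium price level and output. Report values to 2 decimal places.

This is a positive demand shock: AD shifts right.
New AD: Y = 5374 − 11P.
Set AD = SRAS: 5374 − 11P = 1628 + 5P, so 3746 = 16P and P = 234.13.
Substituting into AD, Y = 2798.63.

P = 234.13, Y = 2798.63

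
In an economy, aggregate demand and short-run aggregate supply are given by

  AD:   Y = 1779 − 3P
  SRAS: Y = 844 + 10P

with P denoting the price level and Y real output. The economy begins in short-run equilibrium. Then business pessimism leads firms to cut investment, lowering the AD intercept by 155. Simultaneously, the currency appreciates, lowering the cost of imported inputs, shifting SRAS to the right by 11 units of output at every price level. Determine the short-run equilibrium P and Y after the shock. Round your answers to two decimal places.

P = 59.15, Y = 1446.54

After both shocks: AD is Y = 1624 − 3P and SRAS is Y = 855 + 10P.
Setting them equal: 769 = 13P, so P = 59.15.
Substituting into AD, Y = 1446.54.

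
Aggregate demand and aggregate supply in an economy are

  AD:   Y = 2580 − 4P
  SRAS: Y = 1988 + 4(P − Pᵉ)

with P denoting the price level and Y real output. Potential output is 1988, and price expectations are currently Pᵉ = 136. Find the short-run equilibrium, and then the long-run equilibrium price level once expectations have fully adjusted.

Short run: P = 142, Y = 2012. Long run: P = 148.

Short run: with Pᵉ = 136, SRAS is Y = 1444 + 4P. Setting AD = SRAS gives 1136 = 8P, so P = 142 and Y = 2580 − 4·142 = 2012.
Output 2012 is above potential 1988, so over time expected prices rise and SRAS shifts left until Y returns to 1988.
Long run: Y = 1988 on the AD curve gives 1988 = 2580 − 4P, so P = 148.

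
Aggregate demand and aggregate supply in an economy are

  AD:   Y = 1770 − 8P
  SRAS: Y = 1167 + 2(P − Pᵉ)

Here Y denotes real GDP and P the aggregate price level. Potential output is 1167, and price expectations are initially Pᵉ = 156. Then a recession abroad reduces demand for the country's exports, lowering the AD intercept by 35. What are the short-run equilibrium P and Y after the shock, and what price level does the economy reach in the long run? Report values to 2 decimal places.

Short run: P = 88.00, Y = 1031.00. Long run: P = 71.00.

AD shifts left: new AD is Y = 1735 − 8P. With Pᵉ = 156, SRAS is Y = 855 + 2P.
Short run: 1735 − 8P = 855 + 2P gives 880 = 10P, so P = 88.00 and Y = 1735 − 8P = 1031.00.
Y = 1031.00 is below potential 1167; expectations adjust and SRAS shifts right until Y = 1167.
Long run: on the new AD curve, 1167 = 1735 − 8P gives P = 71.00.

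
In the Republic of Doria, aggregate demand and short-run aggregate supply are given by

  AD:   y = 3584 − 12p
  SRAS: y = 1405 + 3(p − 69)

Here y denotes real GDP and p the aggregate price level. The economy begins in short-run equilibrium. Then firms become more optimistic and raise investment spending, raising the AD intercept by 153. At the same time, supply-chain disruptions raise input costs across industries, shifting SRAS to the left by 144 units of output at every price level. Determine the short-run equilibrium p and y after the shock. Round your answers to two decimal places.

After both shocks: AD is y = 3737 − 12p and SRAS is y = 1054 + 3p.
Setting them equal: 2683 = 15p, so p = 178.87.
Substituting into AD, y = 1590.60.

p = 178.87, y = 1590.60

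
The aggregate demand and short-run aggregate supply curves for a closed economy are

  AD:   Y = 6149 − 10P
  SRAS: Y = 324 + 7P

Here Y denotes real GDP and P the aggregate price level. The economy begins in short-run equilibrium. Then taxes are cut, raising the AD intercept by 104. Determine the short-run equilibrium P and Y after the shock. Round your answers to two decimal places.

This is a positive demand shock: AD shifts right.
New AD: Y = 6253 − 10P.
Set AD = SRAS: 6253 − 10P = 324 + 7P, so 5929 = 17P and P = 348.76.
Substituting into AD, Y = 2765.35.

P = 348.76, Y = 2765.35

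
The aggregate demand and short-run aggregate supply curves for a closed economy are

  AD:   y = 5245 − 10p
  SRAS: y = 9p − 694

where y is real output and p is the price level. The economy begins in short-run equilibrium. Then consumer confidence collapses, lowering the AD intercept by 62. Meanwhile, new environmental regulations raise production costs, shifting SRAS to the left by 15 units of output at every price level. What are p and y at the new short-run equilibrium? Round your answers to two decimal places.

After both shocks: AD is y = 5183 − 10p and SRAS is y = 9p − 709.
Setting them equal: 5892 = 19p, so p = 310.11.
Substituting into AD, y = 2081.95.

p = 310.11, y = 2081.95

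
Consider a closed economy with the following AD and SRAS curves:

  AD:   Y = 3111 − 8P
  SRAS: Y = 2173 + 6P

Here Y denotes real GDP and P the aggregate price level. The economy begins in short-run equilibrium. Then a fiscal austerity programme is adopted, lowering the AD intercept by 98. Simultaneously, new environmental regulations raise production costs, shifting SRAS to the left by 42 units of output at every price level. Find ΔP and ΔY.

After both shocks: AD is Y = 3013 − 8P and SRAS is Y = 2131 + 6P.
Setting them equal: 882 = 14P, so P = 63.
Y = 3013 − 8·63 = 2509.
Initially P = 67, Y = 2575, so ΔP = -4 and ΔY = -66.

ΔP = -4, ΔY = -66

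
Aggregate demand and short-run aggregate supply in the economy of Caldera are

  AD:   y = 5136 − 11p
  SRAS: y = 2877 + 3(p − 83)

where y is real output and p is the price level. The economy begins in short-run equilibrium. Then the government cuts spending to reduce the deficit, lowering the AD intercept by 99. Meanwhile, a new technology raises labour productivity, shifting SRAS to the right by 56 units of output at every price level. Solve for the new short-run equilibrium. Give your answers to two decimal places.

After both shocks: AD is y = 5037 − 11p and SRAS is y = 2684 + 3p.
Setting them equal: 2353 = 14p, so p = 168.07.
Substituting into AD, y = 3188.21.

p = 168.07, y = 3188.21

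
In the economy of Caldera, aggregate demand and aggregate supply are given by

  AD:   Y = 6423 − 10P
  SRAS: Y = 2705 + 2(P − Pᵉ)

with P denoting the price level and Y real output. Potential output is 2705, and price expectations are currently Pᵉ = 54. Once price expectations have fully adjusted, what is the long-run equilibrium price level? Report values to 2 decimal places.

Short run: with Pᵉ = 54, SRAS is Y = 2597 + 2P. Setting AD = SRAS gives 3826 = 12P, so P = 318.83 and Y = 6423 − 10P = 3234.67.
Output 3234.67 is above potential 2705, so over time expected prices rise and SRAS shifts left until Y returns to 2705.
Long run: Y = 2705 on the AD curve gives 2705 = 6423 − 10P, so P = 371.80.

Long-run P = 371.80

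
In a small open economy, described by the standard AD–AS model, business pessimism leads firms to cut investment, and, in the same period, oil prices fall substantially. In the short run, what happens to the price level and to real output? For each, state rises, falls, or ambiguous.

The first event is a negative demand shock: AD shifts left, which by itself pushes P down and Y down.
The second is a favourable supply shock: SRAS shifts right, which by itself pushes P down and Y up.
Both shocks push P down, so P falls. The two shocks push Y in opposite directions, so the effect on Y is ambiguous.

Price level: falls; output: ambiguous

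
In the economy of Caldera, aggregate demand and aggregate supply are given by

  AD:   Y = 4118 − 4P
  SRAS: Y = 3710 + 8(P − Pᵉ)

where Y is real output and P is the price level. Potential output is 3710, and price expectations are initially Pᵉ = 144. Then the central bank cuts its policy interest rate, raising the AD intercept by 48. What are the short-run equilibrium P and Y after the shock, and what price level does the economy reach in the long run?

Short run: P = 134, Y = 3630. Long run: P = 114.

AD shifts right: new AD is Y = 4166 − 4P. With Pᵉ = 144, SRAS is Y = 2558 + 8P.
Short run: 4166 − 4P = 2558 + 8P gives 1608 = 12P, so P = 134 and Y = 4166 − 4·134 = 3630.
Y = 3630 is below potential 3710; expectations adjust and SRAS shifts right until Y = 3710.
Long run: on the new AD curve, 3710 = 4166 − 4P gives P = 114.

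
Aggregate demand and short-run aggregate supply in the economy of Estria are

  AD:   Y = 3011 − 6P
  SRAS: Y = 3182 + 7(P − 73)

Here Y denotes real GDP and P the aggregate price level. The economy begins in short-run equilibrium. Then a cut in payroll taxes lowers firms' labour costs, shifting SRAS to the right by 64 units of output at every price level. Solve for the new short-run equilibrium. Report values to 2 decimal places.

This is a positive supply shock: SRAS shifts right.
New SRAS: Y = 2735 + 7P.
Set AD = SRAS: 3011 − 6P = 2735 + 7P, so 276 = 13P and P = 21.23.
Substituting into AD, Y = 2883.62.

P = 21.23, Y = 2883.62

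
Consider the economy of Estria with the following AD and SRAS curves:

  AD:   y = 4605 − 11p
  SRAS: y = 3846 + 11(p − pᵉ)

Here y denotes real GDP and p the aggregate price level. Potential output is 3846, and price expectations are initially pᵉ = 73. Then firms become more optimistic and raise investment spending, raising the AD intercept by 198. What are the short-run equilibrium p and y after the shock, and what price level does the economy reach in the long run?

AD shifts right: new AD is y = 4803 − 11p. With pᵉ = 73, SRAS is y = 3043 + 11p.
Short run: 4803 − 11p = 3043 + 11p gives 1760 = 22p, so p = 80 and y = 4803 − 11·80 = 3923.
y = 3923 is above potential 3846; expectations adjust and SRAS shifts left until y = 3846.
Long run: on the new AD curve, 3846 = 4803 − 11p gives p = 87.

Short run: p = 80, y = 3923. Long run: p = 87.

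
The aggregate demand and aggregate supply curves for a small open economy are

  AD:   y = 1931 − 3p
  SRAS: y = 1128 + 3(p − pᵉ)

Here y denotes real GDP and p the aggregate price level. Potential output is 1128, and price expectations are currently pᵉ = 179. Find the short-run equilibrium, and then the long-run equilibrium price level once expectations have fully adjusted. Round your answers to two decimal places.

Short run: p = 223.33, y = 1261.00. Long run: p = 267.67.

Short run: with pᵉ = 179, SRAS is y = 591 + 3p. Setting AD = SRAS gives 1340 = 6p, so p = 223.33 and y = 1931 − 3p = 1261.00.
Output 1261.00 is above potential 1128, so over time expected prices rise and SRAS shifts left until y returns to 1128.
Long run: y = 1128 on the AD curve gives 1128 = 1931 − 3p, so p = 267.67.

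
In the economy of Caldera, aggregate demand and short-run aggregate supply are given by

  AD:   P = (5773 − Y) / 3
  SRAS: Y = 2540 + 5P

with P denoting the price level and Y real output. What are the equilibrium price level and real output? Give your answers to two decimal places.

Rearrange AD to Y = 5773 − 3P.
Set AD = SRAS: 5773 − 3P = 2540 + 5P, so 3233 = 8P and P = 404.13.
Substituting into AD, Y = 5773 − 3P = 4560.63.

P = 404.13, Y = 4560.63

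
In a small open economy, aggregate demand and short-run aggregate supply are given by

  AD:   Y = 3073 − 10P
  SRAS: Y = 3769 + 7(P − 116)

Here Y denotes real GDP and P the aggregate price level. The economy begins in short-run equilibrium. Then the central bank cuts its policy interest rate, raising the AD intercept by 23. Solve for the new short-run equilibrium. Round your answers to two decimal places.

This is a positive demand shock: AD shifts right.
New AD: Y = 3096 − 10P.
SRAS can be written Y = 2957 + 7P.
Set AD = SRAS: 3096 − 10P = 2957 + 7P, so 139 = 17P and P = 8.18.
Substituting into AD, Y = 3014.24.

P = 8.18, Y = 3014.24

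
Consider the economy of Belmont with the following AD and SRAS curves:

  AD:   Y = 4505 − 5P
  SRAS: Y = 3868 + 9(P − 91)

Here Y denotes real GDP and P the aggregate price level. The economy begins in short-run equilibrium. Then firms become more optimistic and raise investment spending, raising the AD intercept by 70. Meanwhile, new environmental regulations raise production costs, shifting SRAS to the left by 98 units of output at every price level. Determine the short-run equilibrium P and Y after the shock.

After both shocks: AD is Y = 4575 − 5P and SRAS is Y = 2951 + 9P.
Setting them equal: 1624 = 14P, so P = 116.
Y = 4575 − 5·116 = 3995.

P = 116, Y = 3995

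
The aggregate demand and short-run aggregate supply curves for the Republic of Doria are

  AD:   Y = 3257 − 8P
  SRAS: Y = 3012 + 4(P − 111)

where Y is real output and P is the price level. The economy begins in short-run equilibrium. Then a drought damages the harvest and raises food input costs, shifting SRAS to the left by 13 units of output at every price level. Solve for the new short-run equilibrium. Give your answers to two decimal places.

This is a negative supply shock: SRAS shifts left.
New SRAS: Y = 2555 + 4P.
Set AD = SRAS: 3257 − 8P = 2555 + 4P, so 702 = 12P and P = 58.50.
Substituting into AD, Y = 2789.00.

P = 58.50, Y = 2789.00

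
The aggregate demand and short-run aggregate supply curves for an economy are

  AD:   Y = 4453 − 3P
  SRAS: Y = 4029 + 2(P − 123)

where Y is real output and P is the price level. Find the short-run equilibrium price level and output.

P = 134, Y = 4051

Write SRAS as Y = 4029 + 2P − 246 = 3783 + 2P.
Set AD = SRAS: 4453 − 3P = 3783 + 2P, so 670 = 5P and P = 134.
Then Y = 4453 − 3·134 = 4051.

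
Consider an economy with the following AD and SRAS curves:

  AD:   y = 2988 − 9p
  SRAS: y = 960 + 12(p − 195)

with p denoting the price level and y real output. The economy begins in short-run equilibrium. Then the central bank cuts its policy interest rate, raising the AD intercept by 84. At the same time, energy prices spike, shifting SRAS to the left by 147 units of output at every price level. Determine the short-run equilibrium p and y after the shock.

p = 219, y = 1101

After both shocks: AD is y = 3072 − 9p and SRAS is y = 12p − 1527.
Setting them equal: 4599 = 21p, so p = 219.
y = 3072 − 9·219 = 1101.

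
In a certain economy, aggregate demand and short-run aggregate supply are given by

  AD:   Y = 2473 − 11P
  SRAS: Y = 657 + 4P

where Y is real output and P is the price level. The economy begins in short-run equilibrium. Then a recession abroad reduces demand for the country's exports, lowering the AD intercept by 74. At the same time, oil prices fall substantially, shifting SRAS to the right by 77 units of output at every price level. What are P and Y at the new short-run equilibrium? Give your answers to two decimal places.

P = 111.00, Y = 1178.00

After both shocks: AD is Y = 2399 − 11P and SRAS is Y = 734 + 4P.
Setting them equal: 1665 = 15P, so P = 111.00.
Substituting into AD, Y = 1178.00.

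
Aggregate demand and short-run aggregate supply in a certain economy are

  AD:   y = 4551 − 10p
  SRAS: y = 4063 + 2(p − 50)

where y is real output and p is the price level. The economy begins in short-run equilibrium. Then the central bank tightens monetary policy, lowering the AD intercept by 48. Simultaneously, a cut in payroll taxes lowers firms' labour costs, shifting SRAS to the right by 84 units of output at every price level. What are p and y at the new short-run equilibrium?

After both shocks: AD is y = 4503 − 10p and SRAS is y = 4047 + 2p.
Setting them equal: 456 = 12p, so p = 38.
y = 4503 − 10·38 = 4123.

p = 38, y = 4123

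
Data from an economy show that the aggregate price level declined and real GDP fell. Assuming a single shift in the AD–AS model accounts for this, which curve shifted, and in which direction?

AD shifted left

P fell and Y fell. An AD shift moves P and Y in the same direction; an SRAS shift moves them in opposite directions.
Here P and Y moved in the same direction, so the AD curve shifted.
Since Y fell, AD shifted left.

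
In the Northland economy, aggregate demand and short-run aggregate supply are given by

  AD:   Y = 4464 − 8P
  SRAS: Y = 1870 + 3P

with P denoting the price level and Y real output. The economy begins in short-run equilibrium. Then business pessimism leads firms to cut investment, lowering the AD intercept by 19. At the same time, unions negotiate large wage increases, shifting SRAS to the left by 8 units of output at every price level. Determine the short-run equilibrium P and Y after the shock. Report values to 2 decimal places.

After both shocks: AD is Y = 4445 − 8P and SRAS is Y = 1862 + 3P.
Setting them equal: 2583 = 11P, so P = 234.82.
Substituting into AD, Y = 2566.45.

P = 234.82, Y = 2566.45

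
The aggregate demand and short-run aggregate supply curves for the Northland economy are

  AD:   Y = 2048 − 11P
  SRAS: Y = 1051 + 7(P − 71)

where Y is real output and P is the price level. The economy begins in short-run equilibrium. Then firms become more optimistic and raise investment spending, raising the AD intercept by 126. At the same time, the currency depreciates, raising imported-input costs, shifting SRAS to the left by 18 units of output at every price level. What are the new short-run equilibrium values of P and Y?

P = 91, Y = 1173

After both shocks: AD is Y = 2174 − 11P and SRAS is Y = 536 + 7P.
Setting them equal: 1638 = 18P, so P = 91.
Y = 2174 − 11·91 = 1173.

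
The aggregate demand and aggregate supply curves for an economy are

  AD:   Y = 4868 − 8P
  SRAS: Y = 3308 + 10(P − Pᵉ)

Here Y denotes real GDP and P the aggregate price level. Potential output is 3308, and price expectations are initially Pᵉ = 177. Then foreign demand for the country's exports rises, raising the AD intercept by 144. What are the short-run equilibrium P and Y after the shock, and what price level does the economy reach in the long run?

AD shifts right: new AD is Y = 5012 − 8P. With Pᵉ = 177, SRAS is Y = 1538 + 10P.
Short run: 5012 − 8P = 1538 + 10P gives 3474 = 18P, so P = 193 and Y = 5012 − 8·193 = 3468.
Y = 3468 is above potential 3308; expectations adjust and SRAS shifts left until Y = 3308.
Long run: on the new AD curve, 3308 = 5012 − 8P gives P = 213.

Short run: P = 193, Y = 3468. Long run: P = 213.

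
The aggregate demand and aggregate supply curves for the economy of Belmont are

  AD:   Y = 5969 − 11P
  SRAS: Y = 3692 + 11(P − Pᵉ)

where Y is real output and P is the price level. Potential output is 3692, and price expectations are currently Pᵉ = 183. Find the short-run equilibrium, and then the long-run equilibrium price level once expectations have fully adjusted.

Short run: with Pᵉ = 183, SRAS is Y = 1679 + 11P. Setting AD = SRAS gives 4290 = 22P, so P = 195 and Y = 5969 − 11·195 = 3824.
Output 3824 is above potential 3692, so over time expected prices rise and SRAS shifts left until Y returns to 3692.
Long run: Y = 3692 on the AD curve gives 3692 = 5969 − 11P, so P = 207.

Short run: P = 195, Y = 3824. Long run: P = 207.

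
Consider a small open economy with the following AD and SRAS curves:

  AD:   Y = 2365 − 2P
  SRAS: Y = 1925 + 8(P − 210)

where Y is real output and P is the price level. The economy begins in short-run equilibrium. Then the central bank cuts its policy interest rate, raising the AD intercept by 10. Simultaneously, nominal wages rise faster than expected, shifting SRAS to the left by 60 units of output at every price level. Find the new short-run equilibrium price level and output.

After both shocks: AD is Y = 2375 − 2P and SRAS is Y = 185 + 8P.
Setting them equal: 2190 = 10P, so P = 219.
Y = 2375 − 2·219 = 1937.

P = 219, Y = 1937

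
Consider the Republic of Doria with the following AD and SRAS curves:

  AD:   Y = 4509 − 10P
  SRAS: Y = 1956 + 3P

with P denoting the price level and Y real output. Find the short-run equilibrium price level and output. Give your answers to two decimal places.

Set AD = SRAS: 4509 − 10P = 1956 + 3P, so 2553 = 13P and P = 196.38.
Substituting into AD, Y = 4509 − 10P = 2545.15.

P = 196.38, Y = 2545.15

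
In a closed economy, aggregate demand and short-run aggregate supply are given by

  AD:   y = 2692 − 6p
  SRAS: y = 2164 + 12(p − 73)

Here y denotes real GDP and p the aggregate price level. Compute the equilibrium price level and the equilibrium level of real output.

p = 78, y = 2224

Write SRAS as y = 2164 + 12p − 876 = 1288 + 12p.
Set AD = SRAS: 2692 − 6p = 1288 + 12p, so 1404 = 18p and p = 78.
Then y = 2692 − 6·78 = 2224.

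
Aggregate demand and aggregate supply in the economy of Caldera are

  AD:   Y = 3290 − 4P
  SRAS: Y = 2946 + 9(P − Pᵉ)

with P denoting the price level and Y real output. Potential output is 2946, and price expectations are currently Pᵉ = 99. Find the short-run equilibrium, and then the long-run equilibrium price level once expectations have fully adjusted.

Short run: with Pᵉ = 99, SRAS is Y = 2055 + 9P. Setting AD = SRAS gives 1235 = 13P, so P = 95 and Y = 3290 − 4·95 = 2910.
Output 2910 is below potential 2946, so over time expected prices fall and SRAS shifts right until Y returns to 2946.
Long run: Y = 2946 on the AD curve gives 2946 = 3290 − 4P, so P = 86.

Short run: P = 95, Y = 2910. Long run: P = 86.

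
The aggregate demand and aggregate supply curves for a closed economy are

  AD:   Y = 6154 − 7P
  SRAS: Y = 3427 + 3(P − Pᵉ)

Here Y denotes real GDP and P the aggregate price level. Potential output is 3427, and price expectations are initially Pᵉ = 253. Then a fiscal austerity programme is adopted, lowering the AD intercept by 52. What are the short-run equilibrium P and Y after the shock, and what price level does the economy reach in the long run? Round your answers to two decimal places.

Short run: P = 343.40, Y = 3698.20. Long run: P = 382.14.

AD shifts left: new AD is Y = 6102 − 7P. With Pᵉ = 253, SRAS is Y = 2668 + 3P.
Short run: 6102 − 7P = 2668 + 3P gives 3434 = 10P, so P = 343.40 and Y = 6102 − 7P = 3698.20.
Y = 3698.20 is above potential 3427; expectations adjust and SRAS shifts left until Y = 3427.
Long run: on the new AD curve, 3427 = 6102 − 7P gives P = 382.14.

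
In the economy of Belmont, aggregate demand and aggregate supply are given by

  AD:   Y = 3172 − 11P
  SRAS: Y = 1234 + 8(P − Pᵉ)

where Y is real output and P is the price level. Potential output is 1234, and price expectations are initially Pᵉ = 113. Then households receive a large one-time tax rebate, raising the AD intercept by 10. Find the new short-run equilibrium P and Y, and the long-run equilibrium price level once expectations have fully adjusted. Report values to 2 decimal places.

Short run: P = 150.11, Y = 1530.84. Long run: P = 177.09.

AD shifts right: new AD is Y = 3182 − 11P. With Pᵉ = 113, SRAS is Y = 330 + 8P.
Short run: 3182 − 11P = 330 + 8P gives 2852 = 19P, so P = 150.11 and Y = 3182 − 11P = 1530.84.
Y = 1530.84 is above potential 1234; expectations adjust and SRAS shifts left until Y = 1234.
Long run: on the new AD curve, 1234 = 3182 − 11P gives P = 177.09.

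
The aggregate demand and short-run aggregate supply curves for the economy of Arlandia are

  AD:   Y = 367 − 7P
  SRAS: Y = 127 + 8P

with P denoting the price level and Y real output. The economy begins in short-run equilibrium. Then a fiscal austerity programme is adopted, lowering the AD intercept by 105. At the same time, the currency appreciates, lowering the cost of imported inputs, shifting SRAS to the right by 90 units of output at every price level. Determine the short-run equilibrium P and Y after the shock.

P = 3, Y = 241

After both shocks: AD is Y = 262 − 7P and SRAS is Y = 217 + 8P.
Setting them equal: 45 = 15P, so P = 3.
Y = 262 − 7·3 = 241.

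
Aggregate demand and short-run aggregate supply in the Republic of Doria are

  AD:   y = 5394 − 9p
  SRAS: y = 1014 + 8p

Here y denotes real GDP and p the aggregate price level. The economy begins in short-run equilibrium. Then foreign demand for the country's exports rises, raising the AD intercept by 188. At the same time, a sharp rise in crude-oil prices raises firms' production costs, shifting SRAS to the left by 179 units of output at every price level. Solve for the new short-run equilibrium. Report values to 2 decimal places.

p = 279.24, y = 3068.88

After both shocks: AD is y = 5582 − 9p and SRAS is y = 835 + 8p.
Setting them equal: 4747 = 17p, so p = 279.24.
Substituting into AD, y = 3068.88.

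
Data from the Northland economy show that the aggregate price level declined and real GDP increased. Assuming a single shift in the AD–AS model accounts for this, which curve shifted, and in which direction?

P fell and Y rose. An AD shift moves P and Y in the same direction; an SRAS shift moves them in opposite directions.
Here P and Y moved in opposite directions, so the SRAS curve shifted.
Since Y rose, SRAS shifted right.

SRAS shifted right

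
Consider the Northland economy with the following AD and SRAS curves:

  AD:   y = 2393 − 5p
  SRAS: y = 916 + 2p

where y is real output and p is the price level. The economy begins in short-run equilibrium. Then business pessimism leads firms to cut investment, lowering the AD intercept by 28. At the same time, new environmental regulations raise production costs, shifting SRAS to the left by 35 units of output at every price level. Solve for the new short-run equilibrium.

After both shocks: AD is y = 2365 − 5p and SRAS is y = 881 + 2p.
Setting them equal: 1484 = 7p, so p = 212.
y = 2365 − 5·212 = 1305.

p = 212, y = 1305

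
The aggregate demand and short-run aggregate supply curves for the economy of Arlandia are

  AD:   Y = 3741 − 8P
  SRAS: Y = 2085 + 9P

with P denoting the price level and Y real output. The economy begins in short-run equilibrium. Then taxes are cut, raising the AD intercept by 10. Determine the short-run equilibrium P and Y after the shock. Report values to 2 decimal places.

This is a positive demand shock: AD shifts right.
New AD: Y = 3751 − 8P.
Set AD = SRAS: 3751 − 8P = 2085 + 9P, so 1666 = 17P and P = 98.00.
Substituting into AD, Y = 2967.00.

P = 98.00, Y = 2967.00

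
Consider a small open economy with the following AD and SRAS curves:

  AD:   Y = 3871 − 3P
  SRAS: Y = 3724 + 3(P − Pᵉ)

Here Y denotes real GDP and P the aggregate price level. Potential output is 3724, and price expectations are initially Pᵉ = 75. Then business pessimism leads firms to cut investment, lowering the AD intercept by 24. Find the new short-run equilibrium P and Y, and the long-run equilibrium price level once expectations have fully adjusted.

Short run: P = 58, Y = 3673. Long run: P = 41.

AD shifts left: new AD is Y = 3847 − 3P. With Pᵉ = 75, SRAS is Y = 3499 + 3P.
Short run: 3847 − 3P = 3499 + 3P gives 348 = 6P, so P = 58 and Y = 3847 − 3·58 = 3673.
Y = 3673 is below potential 3724; expectations adjust and SRAS shifts right until Y = 3724.
Long run: on the new AD curve, 3724 = 3847 − 3P gives P = 41.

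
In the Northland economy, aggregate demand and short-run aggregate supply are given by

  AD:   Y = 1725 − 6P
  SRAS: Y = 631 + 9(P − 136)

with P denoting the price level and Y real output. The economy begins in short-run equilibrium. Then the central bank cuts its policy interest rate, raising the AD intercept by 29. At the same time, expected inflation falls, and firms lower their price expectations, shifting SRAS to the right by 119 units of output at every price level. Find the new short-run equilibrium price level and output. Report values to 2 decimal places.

P = 148.53, Y = 862.80

After both shocks: AD is Y = 1754 − 6P and SRAS is Y = 9P − 474.
Setting them equal: 2228 = 15P, so P = 148.53.
Substituting into AD, Y = 862.80.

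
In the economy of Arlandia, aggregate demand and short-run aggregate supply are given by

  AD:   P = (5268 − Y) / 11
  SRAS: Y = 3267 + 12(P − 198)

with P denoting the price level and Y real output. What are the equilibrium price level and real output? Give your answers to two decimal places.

P = 190.30, Y = 3174.65

Write SRAS as Y = 3267 + 12P − 2376 = 891 + 12P.
Rearrange AD to Y = 5268 − 11P.
Set AD = SRAS: 5268 − 11P = 891 + 12P, so 4377 = 23P and P = 190.30.
Substituting into AD, Y = 5268 − 11P = 3174.65.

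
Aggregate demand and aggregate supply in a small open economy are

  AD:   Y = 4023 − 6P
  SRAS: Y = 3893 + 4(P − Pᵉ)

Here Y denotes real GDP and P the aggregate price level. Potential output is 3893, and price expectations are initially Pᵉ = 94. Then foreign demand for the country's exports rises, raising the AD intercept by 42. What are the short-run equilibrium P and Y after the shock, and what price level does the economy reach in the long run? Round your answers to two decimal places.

AD shifts right: new AD is Y = 4065 − 6P. With Pᵉ = 94, SRAS is Y = 3517 + 4P.
Short run: 4065 − 6P = 3517 + 4P gives 548 = 10P, so P = 54.80 and Y = 4065 − 6P = 3736.20.
Y = 3736.20 is below potential 3893; expectations adjust and SRAS shifts right until Y = 3893.
Long run: on the new AD curve, 3893 = 4065 − 6P gives P = 28.67.

Short run: P = 54.80, Y = 3736.20. Long run: P = 28.67.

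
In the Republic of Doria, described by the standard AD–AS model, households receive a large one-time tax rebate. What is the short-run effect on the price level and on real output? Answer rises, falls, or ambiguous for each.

This is a positive demand shock: AD shifts right.
Moving along the upward-sloping SRAS curve, P rises and Y rises.

Price level: rises; output: rises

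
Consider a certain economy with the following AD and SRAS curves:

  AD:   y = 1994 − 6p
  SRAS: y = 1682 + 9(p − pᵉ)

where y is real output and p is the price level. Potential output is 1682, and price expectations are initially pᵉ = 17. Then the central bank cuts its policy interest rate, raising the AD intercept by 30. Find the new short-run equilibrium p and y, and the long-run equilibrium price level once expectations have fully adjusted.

Short run: p = 33, y = 1826. Long run: p = 57.

AD shifts right: new AD is y = 2024 − 6p. With pᵉ = 17, SRAS is y = 1529 + 9p.
Short run: 2024 − 6p = 1529 + 9p gives 495 = 15p, so p = 33 and y = 2024 − 6·33 = 1826.
y = 1826 is above potential 1682; expectations adjust and SRAS shifts left until y = 1682.
Long run: on the new AD curve, 1682 = 2024 − 6p gives p = 57.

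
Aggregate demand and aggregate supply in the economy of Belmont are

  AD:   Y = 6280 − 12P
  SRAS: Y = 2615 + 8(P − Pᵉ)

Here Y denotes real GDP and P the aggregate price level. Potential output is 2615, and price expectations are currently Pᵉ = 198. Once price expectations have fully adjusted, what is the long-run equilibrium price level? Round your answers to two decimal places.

Long-run P = 305.42

Short run: with Pᵉ = 198, SRAS is Y = 1031 + 8P. Setting AD = SRAS gives 5249 = 20P, so P = 262.45 and Y = 6280 − 12P = 3130.60.
Output 3130.60 is above potential 2615, so over time expected prices rise and SRAS shifts left until Y returns to 2615.
Long run: Y = 2615 on the AD curve gives 2615 = 6280 − 12P, so P = 305.42.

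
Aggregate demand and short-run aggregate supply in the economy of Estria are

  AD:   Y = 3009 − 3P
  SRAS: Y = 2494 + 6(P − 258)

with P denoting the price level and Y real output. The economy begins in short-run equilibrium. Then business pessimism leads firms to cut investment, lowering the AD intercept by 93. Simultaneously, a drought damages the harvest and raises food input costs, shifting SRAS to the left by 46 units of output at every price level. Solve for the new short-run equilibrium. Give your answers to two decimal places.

After both shocks: AD is Y = 2916 − 3P and SRAS is Y = 900 + 6P.
Setting them equal: 2016 = 9P, so P = 224.00.
Substituting into AD, Y = 2244.00.

P = 224.00, Y = 2244.00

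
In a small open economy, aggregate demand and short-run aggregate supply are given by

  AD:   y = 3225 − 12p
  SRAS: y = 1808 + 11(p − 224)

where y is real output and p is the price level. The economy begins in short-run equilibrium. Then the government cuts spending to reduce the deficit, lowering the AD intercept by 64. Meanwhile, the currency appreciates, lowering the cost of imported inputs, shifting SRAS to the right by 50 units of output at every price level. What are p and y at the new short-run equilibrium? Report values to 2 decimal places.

After both shocks: AD is y = 3161 − 12p and SRAS is y = 11p − 606.
Setting them equal: 3767 = 23p, so p = 163.78.
Substituting into AD, y = 1195.61.

p = 163.78, y = 1195.61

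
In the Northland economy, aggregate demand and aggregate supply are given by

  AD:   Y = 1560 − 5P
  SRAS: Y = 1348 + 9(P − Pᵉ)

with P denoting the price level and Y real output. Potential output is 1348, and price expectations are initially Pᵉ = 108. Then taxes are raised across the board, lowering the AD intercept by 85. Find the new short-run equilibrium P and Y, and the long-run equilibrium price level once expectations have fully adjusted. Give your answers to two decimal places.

AD shifts left: new AD is Y = 1475 − 5P. With Pᵉ = 108, SRAS is Y = 376 + 9P.
Short run: 1475 − 5P = 376 + 9P gives 1099 = 14P, so P = 78.50 and Y = 1475 − 5P = 1082.50.
Y = 1082.50 is below potential 1348; expectations adjust and SRAS shifts right until Y = 1348.
Long run: on the new AD curve, 1348 = 1475 − 5P gives P = 25.40.

Short run: P = 78.50, Y = 1082.50. Long run: P = 25.40.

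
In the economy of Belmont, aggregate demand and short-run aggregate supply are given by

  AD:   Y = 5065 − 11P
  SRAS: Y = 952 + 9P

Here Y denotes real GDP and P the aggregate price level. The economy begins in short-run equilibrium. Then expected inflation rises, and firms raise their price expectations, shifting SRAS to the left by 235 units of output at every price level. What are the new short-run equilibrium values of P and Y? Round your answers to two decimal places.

P = 217.40, Y = 2673.60

This is a negative supply shock: SRAS shifts left.
New SRAS: Y = 717 + 9P.
Set AD = SRAS: 5065 − 11P = 717 + 9P, so 4348 = 20P and P = 217.40.
Substituting into AD, Y = 2673.60.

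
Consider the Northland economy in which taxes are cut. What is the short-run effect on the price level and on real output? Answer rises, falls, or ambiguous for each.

Price level: rises; output: rises

This is a positive demand shock: AD shifts right.
Moving along the upward-sloping SRAS curve, P rises and Y rises.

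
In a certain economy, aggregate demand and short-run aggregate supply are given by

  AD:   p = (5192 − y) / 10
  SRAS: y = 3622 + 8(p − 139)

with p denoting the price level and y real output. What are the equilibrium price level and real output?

p = 149, y = 3702

Write SRAS as y = 3622 + 8p − 1112 = 2510 + 8p.
Rearrange AD to y = 5192 − 10p.
Set AD = SRAS: 5192 − 10p = 2510 + 8p, so 2682 = 18p and p = 149.
Then y = 5192 − 10·149 = 3702.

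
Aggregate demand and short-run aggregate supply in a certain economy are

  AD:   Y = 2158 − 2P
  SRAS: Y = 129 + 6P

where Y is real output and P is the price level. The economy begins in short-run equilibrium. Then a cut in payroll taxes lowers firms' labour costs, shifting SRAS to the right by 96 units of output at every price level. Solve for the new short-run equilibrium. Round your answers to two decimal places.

P = 241.63, Y = 1674.75

This is a positive supply shock: SRAS shifts right.
New SRAS: Y = 225 + 6P.
Set AD = SRAS: 2158 − 2P = 225 + 6P, so 1933 = 8P and P = 241.63.
Substituting into AD, Y = 1674.75.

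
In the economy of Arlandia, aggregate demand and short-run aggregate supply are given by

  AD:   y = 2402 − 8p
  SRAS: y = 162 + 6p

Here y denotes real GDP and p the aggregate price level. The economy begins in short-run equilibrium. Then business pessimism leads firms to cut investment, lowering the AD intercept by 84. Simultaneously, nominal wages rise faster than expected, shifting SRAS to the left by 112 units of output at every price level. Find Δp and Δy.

After both shocks: AD is y = 2318 − 8p and SRAS is y = 50 + 6p.
Setting them equal: 2268 = 14p, so p = 162.
y = 2318 − 8·162 = 1022.
Initially p = 160, y = 1122, so Δp = +2 and Δy = -100.

Δp = +2, Δy = -100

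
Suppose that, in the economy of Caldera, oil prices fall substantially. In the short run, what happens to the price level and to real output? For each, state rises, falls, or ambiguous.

Price level: falls; output: rises

This is a favourable supply shock: SRAS shifts right.
Moving along the downward-sloping AD curve, P falls and Y rises.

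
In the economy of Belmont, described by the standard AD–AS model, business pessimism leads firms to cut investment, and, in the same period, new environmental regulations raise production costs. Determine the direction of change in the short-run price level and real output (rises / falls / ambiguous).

The first event is a negative demand shock: AD shifts left, which by itself pushes P down and Y down.
The second is an adverse supply shock: SRAS shifts left, which by itself pushes P up and Y down.
The two shocks push P in opposite directions, so the effect on P is ambiguous. Both shocks push Y down, so Y falls.

Price level: ambiguous; output: falls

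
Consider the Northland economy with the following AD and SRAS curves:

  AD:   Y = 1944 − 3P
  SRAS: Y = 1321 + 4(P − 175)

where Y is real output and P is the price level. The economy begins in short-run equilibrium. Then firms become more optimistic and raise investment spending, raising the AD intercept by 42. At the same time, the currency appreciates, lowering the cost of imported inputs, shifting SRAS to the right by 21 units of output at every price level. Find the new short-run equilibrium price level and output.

P = 192, Y = 1410

After both shocks: AD is Y = 1986 − 3P and SRAS is Y = 642 + 4P.
Setting them equal: 1344 = 7P, so P = 192.
Y = 1986 − 3·192 = 1410.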